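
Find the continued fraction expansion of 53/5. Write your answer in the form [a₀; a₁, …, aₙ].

[10; 1, 1, 2]

Run the Euclidean algorithm, recording each quotient:
53 ÷ 5 → quotient 10, remainder 3
5 ÷ 3 → quotient 1, remainder 2
3 ÷ 2 → quotient 1, remainder 1
2 ÷ 1 → quotient 2, remainder 0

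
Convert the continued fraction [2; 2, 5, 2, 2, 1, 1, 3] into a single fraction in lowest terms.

Collapse the nested fraction from the inside out:
Start with 3.
1 + 1/(3/1) = 1 + 1/3 = 4/3
1 + 1/(4/3) = 1 + 3/4 = 7/4
2 + 1/(7/4) = 2 + 4/7 = 18/7
2 + 1/(18/7) = 2 + 7/18 = 43/18
5 + 1/(43/18) = 5 + 18/43 = 233/43
2 + 1/(233/43) = 2 + 43/233 = 509/233
2 + 1/(509/233) = 2 + 233/509 = 1251/509

1251/509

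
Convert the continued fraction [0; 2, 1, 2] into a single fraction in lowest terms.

Build up convergents one term at a time:
a_0 = 0: 0/1
a_1 = 2: 1/2
a_2 = 1: 1/3
a_3 = 2: 3/8

3/8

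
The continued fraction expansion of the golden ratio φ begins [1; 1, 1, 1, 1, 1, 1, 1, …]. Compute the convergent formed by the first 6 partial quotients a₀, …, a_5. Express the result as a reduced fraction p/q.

13/8

Start with 1.
1 + 1/(1/1) = 1 + 1/1 = 2/1
1 + 1/(2/1) = 1 + 1/2 = 3/2
1 + 1/(3/2) = 1 + 2/3 = 5/3
1 + 1/(5/3) = 1 + 3/5 = 8/5
1 + 1/(8/5) = 1 + 5/8 = 13/8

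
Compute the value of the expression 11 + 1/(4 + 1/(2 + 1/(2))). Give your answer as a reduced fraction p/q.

a_0 = 11: 11/1
a_1 = 4: 45/4
a_2 = 2: 101/9
a_3 = 2: 247/22

247/22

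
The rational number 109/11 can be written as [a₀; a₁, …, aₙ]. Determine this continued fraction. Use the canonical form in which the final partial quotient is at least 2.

Repeatedly divide and take the remainder:
109 ÷ 11 → quotient 9, remainder 10
11 ÷ 10 → quotient 1, remainder 1
10 ÷ 1 → quotient 10, remainder 0

[9; 1, 10]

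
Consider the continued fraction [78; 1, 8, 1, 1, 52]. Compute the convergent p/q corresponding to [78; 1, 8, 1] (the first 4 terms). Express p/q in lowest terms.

789/10

a_0 = 78: 78/1
a_1 = 1: 79/1
a_2 = 8: 710/9
a_3 = 1: 789/10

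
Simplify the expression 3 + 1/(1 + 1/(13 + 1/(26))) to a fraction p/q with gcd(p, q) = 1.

1434/365

Start with 26.
13 + 1/(26/1) = 13 + 1/26 = 339/26
1 + 1/(339/26) = 1 + 26/339 = 365/339
3 + 1/(365/339) = 3 + 339/365 = 1434/365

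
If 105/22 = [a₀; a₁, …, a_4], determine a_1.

⌊105/22⌋ = 4, remainder 17
⌊22/17⌋ = 1, remainder 5

1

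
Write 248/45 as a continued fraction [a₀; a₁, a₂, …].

[5; 1, 1, 22]

Repeatedly divide and take the remainder:
⌊248/45⌋ = 5, remainder 23
⌊45/23⌋ = 1, remainder 22
⌊23/22⌋ = 1, remainder 1
⌊22/1⌋ = 22, remainder 0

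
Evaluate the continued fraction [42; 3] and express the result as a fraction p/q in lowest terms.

127/3

Start with 3.
42 + 1/(3/1) = 42 + 1/3 = 127/3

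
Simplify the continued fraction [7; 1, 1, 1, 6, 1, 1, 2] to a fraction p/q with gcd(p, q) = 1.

834/109

a_0 = 7: 7/1
a_1 = 1: 8/1
a_2 = 1: 15/2
a_3 = 1: 23/3
a_4 = 6: 153/20
a_5 = 1: 176/23
a_6 = 1: 329/43
a_7 = 2: 834/109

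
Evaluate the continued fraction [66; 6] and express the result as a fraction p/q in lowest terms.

397/6

Start with 6.
66 + 1/(6/1) = 66 + 1/6 = 397/6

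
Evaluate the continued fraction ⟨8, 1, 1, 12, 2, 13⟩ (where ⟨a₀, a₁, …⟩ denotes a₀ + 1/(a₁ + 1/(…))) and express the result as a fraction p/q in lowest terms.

5972/701

Build up convergents one term at a time:
a_0 = 8: 8/1
a_1 = 1: 9/1
a_2 = 1: 17/2
a_3 = 12: 213/25
a_4 = 2: 443/52
a_5 = 13: 5972/701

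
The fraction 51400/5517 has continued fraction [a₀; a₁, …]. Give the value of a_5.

⌊51400/5517⌋ = 9, remainder 1747
⌊5517/1747⌋ = 3, remainder 276
⌊1747/276⌋ = 6, remainder 91
⌊276/91⌋ = 3, remainder 3
⌊91/3⌋ = 30, remainder 1
⌊3/1⌋ = 3, remainder 0

3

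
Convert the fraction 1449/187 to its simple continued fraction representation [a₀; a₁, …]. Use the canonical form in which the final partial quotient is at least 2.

Run the Euclidean algorithm, recording each quotient:
1449 = 7·187 + 140, so a_0 = 7
187 = 1·140 + 47, so a_1 = 1
140 = 2·47 + 46, so a_2 = 2
47 = 1·46 + 1, so a_3 = 1
46 = 46·1 + 0, so a_4 = 46

[7; 1, 2, 1, 46]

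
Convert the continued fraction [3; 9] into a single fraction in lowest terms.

Collapse the nested fraction from the inside out:
Start with 9.
3 + 1/(9/1) = 3 + 1/9 = 28/9

28/9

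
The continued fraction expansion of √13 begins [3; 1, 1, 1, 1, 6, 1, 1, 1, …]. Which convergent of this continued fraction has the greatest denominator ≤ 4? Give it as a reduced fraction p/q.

a_0 = 3: 3/1  (≤ bound)
a_1 = 1: 4/1  (≤ bound)
a_2 = 1: 7/2  (≤ bound)
a_3 = 1: 11/3  (≤ bound)
a_4 = 1: 18/5  (> 4, stop)

11/3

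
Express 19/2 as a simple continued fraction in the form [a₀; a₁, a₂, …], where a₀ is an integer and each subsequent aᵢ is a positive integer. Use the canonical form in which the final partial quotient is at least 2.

19 = 9·2 + 1, so a_0 = 9
2 = 2·1 + 0, so a_1 = 2

[9; 2]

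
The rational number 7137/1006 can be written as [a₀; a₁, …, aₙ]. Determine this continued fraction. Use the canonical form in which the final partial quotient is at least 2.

7137 = 7·1006 + 95, so a_0 = 7
1006 = 10·95 + 56, so a_1 = 10
95 = 1·56 + 39, so a_2 = 1
56 = 1·39 + 17, so a_3 = 1
39 = 2·17 + 5, so a_4 = 2
17 = 3·5 + 2, so a_5 = 3
5 = 2·2 + 1, so a_6 = 2
2 = 2·1 + 0, so a_7 = 2

[7; 10, 1, 1, 2, 3, 2, 2]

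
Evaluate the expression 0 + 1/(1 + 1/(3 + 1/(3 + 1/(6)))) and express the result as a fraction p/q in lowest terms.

63/82

a_0 = 0: 0/1
a_1 = 1: 1/1
a_2 = 3: 3/4
a_3 = 3: 10/13
a_4 = 6: 63/82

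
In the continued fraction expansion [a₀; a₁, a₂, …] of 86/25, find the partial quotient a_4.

2

Apply division with remainder until the remainder is 0:
86 = 3·25 + 11, so a_0 = 3
25 = 2·11 + 3, so a_1 = 2
11 = 3·3 + 2, so a_2 = 3
3 = 1·2 + 1, so a_3 = 1
2 = 2·1 + 0, so a_4 = 2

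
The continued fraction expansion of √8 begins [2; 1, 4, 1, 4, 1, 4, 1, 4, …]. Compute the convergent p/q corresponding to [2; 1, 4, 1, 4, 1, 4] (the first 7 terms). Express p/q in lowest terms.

478/169

Work from the innermost term outward:
Start with 4.
1 + 1/(4/1) = 1 + 1/4 = 5/4
4 + 1/(5/4) = 4 + 4/5 = 24/5
1 + 1/(24/5) = 1 + 5/24 = 29/24
4 + 1/(29/24) = 4 + 24/29 = 140/29
1 + 1/(140/29) = 1 + 29/140 = 169/140
2 + 1/(169/140) = 2 + 140/169 = 478/169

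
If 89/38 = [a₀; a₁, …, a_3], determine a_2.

1

Repeatedly divide and take the remainder:
89 = 2·38 + 13, so a_0 = 2
38 = 2·13 + 12, so a_1 = 2
13 = 1·12 + 1, so a_2 = 1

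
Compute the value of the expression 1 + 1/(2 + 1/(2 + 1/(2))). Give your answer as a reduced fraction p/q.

Compute successive convergents:
a_0 = 1: 1/1
a_1 = 2: 3/2
a_2 = 2: 7/5
a_3 = 2: 17/12

17/12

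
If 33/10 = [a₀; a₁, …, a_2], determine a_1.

3

Run the Euclidean algorithm, recording each quotient:
33 = 3·10 + 3, so a_0 = 3
10 = 3·3 + 1, so a_1 = 3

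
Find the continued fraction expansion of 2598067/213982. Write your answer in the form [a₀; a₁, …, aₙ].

[12; 7, 15, 7, 2, 6, 1, 17]

⌊2598067/213982⌋ = 12, remainder 30283
⌊213982/30283⌋ = 7, remainder 2001
⌊30283/2001⌋ = 15, remainder 268
⌊2001/268⌋ = 7, remainder 125
⌊268/125⌋ = 2, remainder 18
⌊125/18⌋ = 6, remainder 17
⌊18/17⌋ = 1, remainder 1
⌊17/1⌋ = 17, remainder 0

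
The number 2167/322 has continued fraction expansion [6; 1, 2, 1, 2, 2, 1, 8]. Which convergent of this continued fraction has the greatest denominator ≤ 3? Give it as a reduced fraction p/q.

20/3

a_0 = 6: 6/1  (≤ bound)
a_1 = 1: 7/1  (≤ bound)
a_2 = 2: 20/3  (≤ bound)
a_3 = 1: 27/4  (> 3, stop)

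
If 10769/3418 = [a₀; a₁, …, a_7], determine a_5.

3

10769 = 3·3418 + 515, so a_0 = 3
3418 = 6·515 + 328, so a_1 = 6
515 = 1·328 + 187, so a_2 = 1
328 = 1·187 + 141, so a_3 = 1
187 = 1·141 + 46, so a_4 = 1
141 = 3·46 + 3, so a_5 = 3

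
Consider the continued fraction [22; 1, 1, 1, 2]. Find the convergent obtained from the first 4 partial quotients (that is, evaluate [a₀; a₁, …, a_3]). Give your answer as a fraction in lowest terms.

Compute successive convergents:
a_0 = 22: 22/1
a_1 = 1: 23/1
a_2 = 1: 45/2
a_3 = 1: 68/3

68/3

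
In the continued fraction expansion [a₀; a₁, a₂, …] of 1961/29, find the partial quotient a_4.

1

1961 = 67·29 + 18, so a_0 = 67
29 = 1·18 + 11, so a_1 = 1
18 = 1·11 + 7, so a_2 = 1
11 = 1·7 + 4, so a_3 = 1
7 = 1·4 + 3, so a_4 = 1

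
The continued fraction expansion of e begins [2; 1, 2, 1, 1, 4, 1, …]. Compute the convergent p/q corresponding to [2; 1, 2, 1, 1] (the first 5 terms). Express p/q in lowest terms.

19/7

Collapse the nested fraction from the inside out:
Start with 1.
1 + 1/(1/1) = 1 + 1/1 = 2/1
2 + 1/(2/1) = 2 + 1/2 = 5/2
1 + 1/(5/2) = 1 + 2/5 = 7/5
2 + 1/(7/5) = 2 + 5/7 = 19/7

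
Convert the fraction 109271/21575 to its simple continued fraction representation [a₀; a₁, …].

⌊109271/21575⌋ = 5, remainder 1396
⌊21575/1396⌋ = 15, remainder 635
⌊1396/635⌋ = 2, remainder 126
⌊635/126⌋ = 5, remainder 5
⌊126/5⌋ = 25, remainder 1
⌊5/1⌋ = 5, remainder 0

[5; 15, 2, 5, 25, 5]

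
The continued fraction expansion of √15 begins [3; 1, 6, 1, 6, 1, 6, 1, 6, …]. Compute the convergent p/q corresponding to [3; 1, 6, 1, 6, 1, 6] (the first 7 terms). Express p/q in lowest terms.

1677/433

Start with 6.
1 + 1/(6/1) = 1 + 1/6 = 7/6
6 + 1/(7/6) = 6 + 6/7 = 48/7
1 + 1/(48/7) = 1 + 7/48 = 55/48
6 + 1/(55/48) = 6 + 48/55 = 378/55
1 + 1/(378/55) = 1 + 55/378 = 433/378
3 + 1/(433/378) = 3 + 378/433 = 1677/433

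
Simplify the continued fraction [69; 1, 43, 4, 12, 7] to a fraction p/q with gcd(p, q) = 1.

a_0 = 69: 69/1
a_1 = 1: 70/1
a_2 = 43: 3079/44
a_3 = 4: 12386/177
a_4 = 12: 151711/2168
a_5 = 7: 1074363/15353

1074363/15353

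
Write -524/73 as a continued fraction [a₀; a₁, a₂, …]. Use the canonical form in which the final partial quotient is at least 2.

Run the Euclidean algorithm, recording each quotient:
-524 ÷ 73 → quotient -8, remainder 60
73 ÷ 60 → quotient 1, remainder 13
60 ÷ 13 → quotient 4, remainder 8
13 ÷ 8 → quotient 1, remainder 5
8 ÷ 5 → quotient 1, remainder 3
5 ÷ 3 → quotient 1, remainder 2
3 ÷ 2 → quotient 1, remainder 1
2 ÷ 1 → quotient 2, remainder 0

[-8; 1, 4, 1, 1, 1, 1, 2]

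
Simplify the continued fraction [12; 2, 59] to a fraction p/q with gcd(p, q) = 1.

Compute successive convergents:
a_0 = 12: 12/1
a_1 = 2: 25/2
a_2 = 59: 1487/119

1487/119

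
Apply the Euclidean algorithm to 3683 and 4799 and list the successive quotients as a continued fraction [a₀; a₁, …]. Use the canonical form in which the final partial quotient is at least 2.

[0; 1, 3, 3, 3, 55, 2]

3683 = 0·4799 + 3683, so a_0 = 0
4799 = 1·3683 + 1116, so a_1 = 1
3683 = 3·1116 + 335, so a_2 = 3
1116 = 3·335 + 111, so a_3 = 3
335 = 3·111 + 2, so a_4 = 3
111 = 55·2 + 1, so a_5 = 55
2 = 2·1 + 0, so a_6 = 2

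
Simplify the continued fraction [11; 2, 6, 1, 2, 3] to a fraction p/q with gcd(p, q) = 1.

1651/144

Start with 3.
2 + 1/(3/1) = 2 + 1/3 = 7/3
1 + 1/(7/3) = 1 + 3/7 = 10/7
6 + 1/(10/7) = 6 + 7/10 = 67/10
2 + 1/(67/10) = 2 + 10/67 = 144/67
11 + 1/(144/67) = 11 + 67/144 = 1651/144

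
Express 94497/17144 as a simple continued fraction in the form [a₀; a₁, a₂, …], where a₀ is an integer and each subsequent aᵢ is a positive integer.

Run the Euclidean algorithm, recording each quotient:
94497 ÷ 17144 → quotient 5, remainder 8777
17144 ÷ 8777 → quotient 1, remainder 8367
8777 ÷ 8367 → quotient 1, remainder 410
8367 ÷ 410 → quotient 20, remainder 167
410 ÷ 167 → quotient 2, remainder 76
167 ÷ 76 → quotient 2, remainder 15
76 ÷ 15 → quotient 5, remainder 1
15 ÷ 1 → quotient 15, remainder 0

[5; 1, 1, 20, 2, 2, 5, 15]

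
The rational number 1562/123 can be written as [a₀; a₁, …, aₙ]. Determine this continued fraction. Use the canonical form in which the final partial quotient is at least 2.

Repeatedly divide and take the remainder:
1562 = 12·123 + 86, so a_0 = 12
123 = 1·86 + 37, so a_1 = 1
86 = 2·37 + 12, so a_2 = 2
37 = 3·12 + 1, so a_3 = 3
12 = 12·1 + 0, so a_4 = 12

[12; 1, 2, 3, 12]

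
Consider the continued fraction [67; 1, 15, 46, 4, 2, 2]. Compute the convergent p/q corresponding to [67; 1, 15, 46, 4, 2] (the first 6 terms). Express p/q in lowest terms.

Work from the innermost term outward:
Start with 2.
4 + 1/(2/1) = 4 + 1/2 = 9/2
46 + 1/(9/2) = 46 + 2/9 = 416/9
15 + 1/(416/9) = 15 + 9/416 = 6249/416
1 + 1/(6249/416) = 1 + 416/6249 = 6665/6249
67 + 1/(6665/6249) = 67 + 6249/6665 = 452804/6665

452804/6665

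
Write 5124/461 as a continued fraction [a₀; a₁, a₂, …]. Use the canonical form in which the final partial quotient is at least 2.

5124 = 11·461 + 53, so a_0 = 11
461 = 8·53 + 37, so a_1 = 8
53 = 1·37 + 16, so a_2 = 1
37 = 2·16 + 5, so a_3 = 2
16 = 3·5 + 1, so a_4 = 3
5 = 5·1 + 0, so a_5 = 5

[11; 8, 1, 2, 3, 5]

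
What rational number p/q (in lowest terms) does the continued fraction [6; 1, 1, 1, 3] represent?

Start with 3.
1 + 1/(3/1) = 1 + 1/3 = 4/3
1 + 1/(4/3) = 1 + 3/4 = 7/4
1 + 1/(7/4) = 1 + 4/7 = 11/7
6 + 1/(11/7) = 6 + 7/11 = 73/11

73/11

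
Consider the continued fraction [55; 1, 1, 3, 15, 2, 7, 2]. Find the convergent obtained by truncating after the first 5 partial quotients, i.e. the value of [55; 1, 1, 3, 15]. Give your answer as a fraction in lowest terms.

a_0 = 55: 55/1
a_1 = 1: 56/1
a_2 = 1: 111/2
a_3 = 3: 389/7
a_4 = 15: 5946/107

5946/107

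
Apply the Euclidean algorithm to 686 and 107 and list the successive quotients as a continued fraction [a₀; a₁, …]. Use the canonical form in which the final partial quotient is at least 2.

[6; 2, 2, 3, 6]

686 ÷ 107 → quotient 6, remainder 44
107 ÷ 44 → quotient 2, remainder 19
44 ÷ 19 → quotient 2, remainder 6
19 ÷ 6 → quotient 3, remainder 1
6 ÷ 1 → quotient 6, remainder 0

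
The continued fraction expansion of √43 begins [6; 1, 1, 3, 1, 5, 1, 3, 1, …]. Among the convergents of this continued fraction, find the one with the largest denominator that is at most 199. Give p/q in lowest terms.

a_0 = 6: 6/1  (≤ bound)
a_1 = 1: 7/1  (≤ bound)
a_2 = 1: 13/2  (≤ bound)
a_3 = 3: 46/7  (≤ bound)
a_4 = 1: 59/9  (≤ bound)
a_5 = 5: 341/52  (≤ bound)
a_6 = 1: 400/61  (≤ bound)
a_7 = 3: 1541/235  (> 199, stop)

400/61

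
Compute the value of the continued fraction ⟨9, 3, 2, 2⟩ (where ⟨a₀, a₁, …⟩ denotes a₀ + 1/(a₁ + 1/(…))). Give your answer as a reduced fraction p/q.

158/17

Compute successive convergents:
a_0 = 9: 9/1
a_1 = 3: 28/3
a_2 = 2: 65/7
a_3 = 2: 158/17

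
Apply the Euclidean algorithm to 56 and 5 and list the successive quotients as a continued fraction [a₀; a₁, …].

⌊56/5⌋ = 11, remainder 1
⌊5/1⌋ = 5, remainder 0

[11; 5]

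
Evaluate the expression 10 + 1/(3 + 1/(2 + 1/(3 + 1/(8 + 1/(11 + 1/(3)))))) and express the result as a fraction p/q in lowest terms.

a_0 = 10: 10/1
a_1 = 3: 31/3
a_2 = 2: 72/7
a_3 = 3: 247/24
a_4 = 8: 2048/199
a_5 = 11: 22775/2213
a_6 = 3: 70373/6838

70373/6838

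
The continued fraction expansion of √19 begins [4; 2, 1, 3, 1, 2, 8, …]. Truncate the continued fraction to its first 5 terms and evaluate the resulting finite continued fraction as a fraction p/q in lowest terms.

Starting at the tail and folding back:
Start with 1.
3 + 1/(1/1) = 3 + 1/1 = 4/1
1 + 1/(4/1) = 1 + 1/4 = 5/4
2 + 1/(5/4) = 2 + 4/5 = 14/5
4 + 1/(14/5) = 4 + 5/14 = 61/14

61/14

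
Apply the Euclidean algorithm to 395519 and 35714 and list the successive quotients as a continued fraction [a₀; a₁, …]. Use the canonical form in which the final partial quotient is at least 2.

[11; 13, 2, 2, 35, 7, 2]

395519 ÷ 35714 → quotient 11, remainder 2665
35714 ÷ 2665 → quotient 13, remainder 1069
2665 ÷ 1069 → quotient 2, remainder 527
1069 ÷ 527 → quotient 2, remainder 15
527 ÷ 15 → quotient 35, remainder 2
15 ÷ 2 → quotient 7, remainder 1
2 ÷ 1 → quotient 2, remainder 0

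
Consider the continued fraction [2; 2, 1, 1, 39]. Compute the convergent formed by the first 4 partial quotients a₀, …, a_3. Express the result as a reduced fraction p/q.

a_0 = 2: 2/1
a_1 = 2: 5/2
a_2 = 1: 7/3
a_3 = 1: 12/5

12/5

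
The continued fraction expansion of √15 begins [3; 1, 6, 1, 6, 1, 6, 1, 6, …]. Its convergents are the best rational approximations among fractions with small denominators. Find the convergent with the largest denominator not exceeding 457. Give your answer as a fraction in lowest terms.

1677/433

List convergents until the denominator exceeds the bound:
a_0 = 3: 3/1  (≤ bound)
a_1 = 1: 4/1  (≤ bound)
a_2 = 6: 27/7  (≤ bound)
a_3 = 1: 31/8  (≤ bound)
a_4 = 6: 213/55  (≤ bound)
a_5 = 1: 244/63  (≤ bound)
a_6 = 6: 1677/433  (≤ bound)
a_7 = 1: 1921/496  (> 457, stop)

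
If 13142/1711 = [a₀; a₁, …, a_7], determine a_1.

1

13142 = 7·1711 + 1165, so a_0 = 7
1711 = 1·1165 + 546, so a_1 = 1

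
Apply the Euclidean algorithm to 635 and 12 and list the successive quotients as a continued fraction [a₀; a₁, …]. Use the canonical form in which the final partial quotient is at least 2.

Apply division with remainder until the remainder is 0:
635 ÷ 12 → quotient 52, remainder 11
12 ÷ 11 → quotient 1, remainder 1
11 ÷ 1 → quotient 11, remainder 0

[52; 1, 11]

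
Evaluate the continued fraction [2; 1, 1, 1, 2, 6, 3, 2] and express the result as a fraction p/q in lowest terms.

Start with 2.
3 + 1/(2/1) = 3 + 1/2 = 7/2
6 + 1/(7/2) = 6 + 2/7 = 44/7
2 + 1/(44/7) = 2 + 7/44 = 95/44
1 + 1/(95/44) = 1 + 44/95 = 139/95
1 + 1/(139/95) = 1 + 95/139 = 234/139
1 + 1/(234/139) = 1 + 139/234 = 373/234
2 + 1/(373/234) = 2 + 234/373 = 980/373

980/373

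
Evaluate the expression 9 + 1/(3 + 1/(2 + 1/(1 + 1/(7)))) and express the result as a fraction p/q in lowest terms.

a_0 = 9: 9/1
a_1 = 3: 28/3
a_2 = 2: 65/7
a_3 = 1: 93/10
a_4 = 7: 716/77

716/77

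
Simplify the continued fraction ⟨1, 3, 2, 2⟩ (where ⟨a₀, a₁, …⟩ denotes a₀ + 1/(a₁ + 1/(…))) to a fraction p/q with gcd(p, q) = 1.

22/17

Build up convergents one term at a time:
a_0 = 1: 1/1
a_1 = 3: 4/3
a_2 = 2: 9/7
a_3 = 2: 22/17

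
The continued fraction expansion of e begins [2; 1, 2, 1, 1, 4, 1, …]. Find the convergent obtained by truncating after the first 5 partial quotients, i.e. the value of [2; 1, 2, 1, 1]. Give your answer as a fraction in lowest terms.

a_0 = 2: 2/1
a_1 = 1: 3/1
a_2 = 2: 8/3
a_3 = 1: 11/4
a_4 = 1: 19/7

19/7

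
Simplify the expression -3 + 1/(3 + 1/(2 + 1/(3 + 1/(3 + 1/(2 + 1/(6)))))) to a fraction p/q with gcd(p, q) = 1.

-3172/1171

a_0 = -3: -3/1
a_1 = 3: -8/3
a_2 = 2: -19/7
a_3 = 3: -65/24
a_4 = 3: -214/79
a_5 = 2: -493/182
a_6 = 6: -3172/1171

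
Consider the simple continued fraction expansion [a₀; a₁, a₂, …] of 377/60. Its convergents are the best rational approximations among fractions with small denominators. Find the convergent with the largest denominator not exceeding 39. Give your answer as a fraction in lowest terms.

a_0 = 6: 6/1  (≤ bound)
a_1 = 3: 19/3  (≤ bound)
a_2 = 1: 25/4  (≤ bound)
a_3 = 1: 44/7  (≤ bound)
a_4 = 8: 377/60  (> 39, stop)

44/7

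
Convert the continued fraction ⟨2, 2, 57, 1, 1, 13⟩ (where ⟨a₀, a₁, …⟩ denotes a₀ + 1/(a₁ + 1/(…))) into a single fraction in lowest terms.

Starting at the tail and folding back:
Start with 13.
1 + 1/(13/1) = 1 + 1/13 = 14/13
1 + 1/(14/13) = 1 + 13/14 = 27/14
57 + 1/(27/14) = 57 + 14/27 = 1553/27
2 + 1/(1553/27) = 2 + 27/1553 = 3133/1553
2 + 1/(3133/1553) = 2 + 1553/3133 = 7819/3133

7819/3133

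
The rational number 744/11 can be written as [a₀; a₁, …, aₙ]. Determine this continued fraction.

Run the Euclidean algorithm, recording each quotient:
744 ÷ 11 → quotient 67, remainder 7
11 ÷ 7 → quotient 1, remainder 4
7 ÷ 4 → quotient 1, remainder 3
4 ÷ 3 → quotient 1, remainder 1
3 ÷ 1 → quotient 3, remainder 0

[67; 1, 1, 1, 3]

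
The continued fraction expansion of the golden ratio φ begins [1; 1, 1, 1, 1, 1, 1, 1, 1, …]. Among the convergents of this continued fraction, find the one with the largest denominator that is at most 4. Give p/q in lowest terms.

a_0 = 1: 1/1  (≤ bound)
a_1 = 1: 2/1  (≤ bound)
a_2 = 1: 3/2  (≤ bound)
a_3 = 1: 5/3  (≤ bound)
a_4 = 1: 8/5  (> 4, stop)

5/3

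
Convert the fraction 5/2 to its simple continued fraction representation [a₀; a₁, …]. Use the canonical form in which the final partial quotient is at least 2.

[2; 2]

5 = 2·2 + 1, so a_0 = 2
2 = 2·1 + 0, so a_1 = 2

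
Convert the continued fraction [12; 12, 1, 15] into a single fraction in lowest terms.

2500/207

Use the convergent recurrence hₖ = aₖ·hₖ₋₁ + hₖ₋₂ (and likewise for the denominators kₖ):
a_0 = 12: 12/1
a_1 = 12: 145/12
a_2 = 1: 157/13
a_3 = 15: 2500/207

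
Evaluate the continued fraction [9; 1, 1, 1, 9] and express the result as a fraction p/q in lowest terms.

Start with 9.
1 + 1/(9/1) = 1 + 1/9 = 10/9
1 + 1/(10/9) = 1 + 9/10 = 19/10
1 + 1/(19/10) = 1 + 10/19 = 29/19
9 + 1/(29/19) = 9 + 19/29 = 280/29

280/29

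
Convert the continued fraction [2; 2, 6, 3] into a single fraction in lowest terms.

Build up convergents one term at a time:
a_0 = 2: 2/1
a_1 = 2: 5/2
a_2 = 6: 32/13
a_3 = 3: 101/41

101/41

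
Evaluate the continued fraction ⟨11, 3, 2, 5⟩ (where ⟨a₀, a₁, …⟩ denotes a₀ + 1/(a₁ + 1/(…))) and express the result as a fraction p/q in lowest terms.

a_0 = 11: 11/1
a_1 = 3: 34/3
a_2 = 2: 79/7
a_3 = 5: 429/38

429/38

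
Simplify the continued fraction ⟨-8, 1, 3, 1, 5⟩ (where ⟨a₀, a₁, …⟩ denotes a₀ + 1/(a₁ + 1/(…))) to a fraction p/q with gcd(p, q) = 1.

-209/29

Use the convergent recurrence hₖ = aₖ·hₖ₋₁ + hₖ₋₂ (and likewise for the denominators kₖ):
a_0 = -8: -8/1
a_1 = 1: -7/1
a_2 = 3: -29/4
a_3 = 1: -36/5
a_4 = 5: -209/29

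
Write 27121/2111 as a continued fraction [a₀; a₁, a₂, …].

Run the Euclidean algorithm, recording each quotient:
27121 ÷ 2111 → quotient 12, remainder 1789
2111 ÷ 1789 → quotient 1, remainder 322
1789 ÷ 322 → quotient 5, remainder 179
322 ÷ 179 → quotient 1, remainder 143
179 ÷ 143 → quotient 1, remainder 36
143 ÷ 36 → quotient 3, remainder 35
36 ÷ 35 → quotient 1, remainder 1
35 ÷ 1 → quotient 35, remainder 0

[12; 1, 5, 1, 1, 3, 1, 35]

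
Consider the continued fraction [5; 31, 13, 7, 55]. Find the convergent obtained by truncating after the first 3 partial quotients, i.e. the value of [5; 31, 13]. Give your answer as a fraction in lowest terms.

Start with 13.
31 + 1/(13/1) = 31 + 1/13 = 404/13
5 + 1/(404/13) = 5 + 13/404 = 2033/404

2033/404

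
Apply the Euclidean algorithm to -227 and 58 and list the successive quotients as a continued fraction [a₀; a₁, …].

⌊-227/58⌋ = -4, remainder 5
⌊58/5⌋ = 11, remainder 3
⌊5/3⌋ = 1, remainder 2
⌊3/2⌋ = 1, remainder 1
⌊2/1⌋ = 2, remainder 0

[-4; 11, 1, 1, 2]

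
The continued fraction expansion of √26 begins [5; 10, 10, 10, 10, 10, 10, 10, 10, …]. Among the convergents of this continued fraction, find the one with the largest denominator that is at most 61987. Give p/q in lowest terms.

a_0 = 5: 5/1  (≤ bound)
a_1 = 10: 51/10  (≤ bound)
a_2 = 10: 515/101  (≤ bound)
a_3 = 10: 5201/1020  (≤ bound)
a_4 = 10: 52525/10301  (≤ bound)
a_5 = 10: 530451/104030  (> 61987, stop)

52525/10301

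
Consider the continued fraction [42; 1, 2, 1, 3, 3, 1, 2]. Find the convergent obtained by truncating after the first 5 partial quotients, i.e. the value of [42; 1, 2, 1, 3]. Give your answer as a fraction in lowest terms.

a_0 = 42: 42/1
a_1 = 1: 43/1
a_2 = 2: 128/3
a_3 = 1: 171/4
a_4 = 3: 641/15

641/15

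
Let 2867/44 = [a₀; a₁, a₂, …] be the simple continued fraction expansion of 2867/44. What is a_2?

2867 = 65·44 + 7, so a_0 = 65
44 = 6·7 + 2, so a_1 = 6
7 = 3·2 + 1, so a_2 = 3

3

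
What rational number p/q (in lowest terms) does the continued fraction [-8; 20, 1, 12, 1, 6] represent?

Build up convergents one term at a time:
a_0 = -8: -8/1
a_1 = 20: -159/20
a_2 = 1: -167/21
a_3 = 12: -2163/272
a_4 = 1: -2330/293
a_5 = 6: -16143/2030

-16143/2030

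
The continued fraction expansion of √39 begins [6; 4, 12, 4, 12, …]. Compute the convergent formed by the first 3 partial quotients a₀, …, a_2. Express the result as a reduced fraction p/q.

306/49

a_0 = 6: 6/1
a_1 = 4: 25/4
a_2 = 12: 306/49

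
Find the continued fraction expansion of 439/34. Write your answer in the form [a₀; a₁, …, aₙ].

439 ÷ 34 → quotient 12, remainder 31
34 ÷ 31 → quotient 1, remainder 3
31 ÷ 3 → quotient 10, remainder 1
3 ÷ 1 → quotient 3, remainder 0

[12; 1, 10, 3]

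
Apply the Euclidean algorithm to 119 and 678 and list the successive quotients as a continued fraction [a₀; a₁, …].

Run the Euclidean algorithm, recording each quotient:
119 ÷ 678 → quotient 0, remainder 119
678 ÷ 119 → quotient 5, remainder 83
119 ÷ 83 → quotient 1, remainder 36
83 ÷ 36 → quotient 2, remainder 11
36 ÷ 11 → quotient 3, remainder 3
11 ÷ 3 → quotient 3, remainder 2
3 ÷ 2 → quotient 1, remainder 1
2 ÷ 1 → quotient 2, remainder 0

[0; 5, 1, 2, 3, 3, 1, 2]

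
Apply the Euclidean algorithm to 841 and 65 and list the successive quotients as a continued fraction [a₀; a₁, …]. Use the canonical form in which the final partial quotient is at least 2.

Apply division with remainder until the remainder is 0:
841 = 12·65 + 61, so a_0 = 12
65 = 1·61 + 4, so a_1 = 1
61 = 15·4 + 1, so a_2 = 15
4 = 4·1 + 0, so a_3 = 4

[12; 1, 15, 4]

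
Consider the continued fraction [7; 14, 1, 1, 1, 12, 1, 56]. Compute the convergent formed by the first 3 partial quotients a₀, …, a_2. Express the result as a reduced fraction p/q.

a_0 = 7: 7/1
a_1 = 14: 99/14
a_2 = 1: 106/15

106/15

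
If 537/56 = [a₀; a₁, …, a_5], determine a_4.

537 = 9·56 + 33, so a_0 = 9
56 = 1·33 + 23, so a_1 = 1
33 = 1·23 + 10, so a_2 = 1
23 = 2·10 + 3, so a_3 = 2
10 = 3·3 + 1, so a_4 = 3

3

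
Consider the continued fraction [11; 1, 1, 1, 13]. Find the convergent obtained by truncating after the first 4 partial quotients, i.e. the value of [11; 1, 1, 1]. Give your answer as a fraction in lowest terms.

Start with 1.
1 + 1/(1/1) = 1 + 1/1 = 2/1
1 + 1/(2/1) = 1 + 1/2 = 3/2
11 + 1/(3/2) = 11 + 2/3 = 35/3

35/3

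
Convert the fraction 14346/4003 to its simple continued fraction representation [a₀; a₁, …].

[3; 1, 1, 2, 2, 14, 11, 2]

14346 = 3·4003 + 2337, so a_0 = 3
4003 = 1·2337 + 1666, so a_1 = 1
2337 = 1·1666 + 671, so a_2 = 1
1666 = 2·671 + 324, so a_3 = 2
671 = 2·324 + 23, so a_4 = 2
324 = 14·23 + 2, so a_5 = 14
23 = 11·2 + 1, so a_6 = 11
2 = 2·1 + 0, so a_7 = 2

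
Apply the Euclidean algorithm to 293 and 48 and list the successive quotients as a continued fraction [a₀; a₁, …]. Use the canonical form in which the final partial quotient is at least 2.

[6; 9, 1, 1, 2]

Run the Euclidean algorithm, recording each quotient:
⌊293/48⌋ = 6, remainder 5
⌊48/5⌋ = 9, remainder 3
⌊5/3⌋ = 1, remainder 2
⌊3/2⌋ = 1, remainder 1
⌊2/1⌋ = 2, remainder 0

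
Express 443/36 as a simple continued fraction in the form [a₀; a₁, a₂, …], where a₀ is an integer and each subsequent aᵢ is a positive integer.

Apply division with remainder until the remainder is 0:
443 ÷ 36 → quotient 12, remainder 11
36 ÷ 11 → quotient 3, remainder 3
11 ÷ 3 → quotient 3, remainder 2
3 ÷ 2 → quotient 1, remainder 1
2 ÷ 1 → quotient 2, remainder 0

[12; 3, 3, 1, 2]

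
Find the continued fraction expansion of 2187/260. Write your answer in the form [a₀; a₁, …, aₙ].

Run the Euclidean algorithm, recording each quotient:
2187 = 8·260 + 107, so a_0 = 8
260 = 2·107 + 46, so a_1 = 2
107 = 2·46 + 15, so a_2 = 2
46 = 3·15 + 1, so a_3 = 3
15 = 15·1 + 0, so a_4 = 15

[8; 2, 2, 3, 15]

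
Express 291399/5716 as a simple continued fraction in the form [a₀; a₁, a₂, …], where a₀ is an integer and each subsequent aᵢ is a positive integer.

⌊291399/5716⌋ = 50, remainder 5599
⌊5716/5599⌋ = 1, remainder 117
⌊5599/117⌋ = 47, remainder 100
⌊117/100⌋ = 1, remainder 17
⌊100/17⌋ = 5, remainder 15
⌊17/15⌋ = 1, remainder 2
⌊15/2⌋ = 7, remainder 1
⌊2/1⌋ = 2, remainder 0

[50; 1, 47, 1, 5, 1, 7, 2]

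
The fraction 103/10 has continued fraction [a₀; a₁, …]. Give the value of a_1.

3

103 ÷ 10 → quotient 10, remainder 3
10 ÷ 3 → quotient 3, remainder 1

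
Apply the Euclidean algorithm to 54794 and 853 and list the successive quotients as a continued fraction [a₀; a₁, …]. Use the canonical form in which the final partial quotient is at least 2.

⌊54794/853⌋ = 64, remainder 202
⌊853/202⌋ = 4, remainder 45
⌊202/45⌋ = 4, remainder 22
⌊45/22⌋ = 2, remainder 1
⌊22/1⌋ = 22, remainder 0

[64; 4, 4, 2, 22]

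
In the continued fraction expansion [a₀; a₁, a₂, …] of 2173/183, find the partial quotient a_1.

1

2173 ÷ 183 → quotient 11, remainder 160
183 ÷ 160 → quotient 1, remainder 23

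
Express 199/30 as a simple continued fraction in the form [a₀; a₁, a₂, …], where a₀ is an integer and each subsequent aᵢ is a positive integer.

[6; 1, 1, 1, 2, 1, 2]

Run the Euclidean algorithm, recording each quotient:
⌊199/30⌋ = 6, remainder 19
⌊30/19⌋ = 1, remainder 11
⌊19/11⌋ = 1, remainder 8
⌊11/8⌋ = 1, remainder 3
⌊8/3⌋ = 2, remainder 2
⌊3/2⌋ = 1, remainder 1
⌊2/1⌋ = 2, remainder 0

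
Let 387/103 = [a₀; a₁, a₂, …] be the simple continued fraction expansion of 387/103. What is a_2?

387 = 3·103 + 78, so a_0 = 3
103 = 1·78 + 25, so a_1 = 1
78 = 3·25 + 3, so a_2 = 3

3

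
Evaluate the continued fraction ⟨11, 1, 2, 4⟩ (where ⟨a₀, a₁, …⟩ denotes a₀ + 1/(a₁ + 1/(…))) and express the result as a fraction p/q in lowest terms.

Start with 4.
2 + 1/(4/1) = 2 + 1/4 = 9/4
1 + 1/(9/4) = 1 + 4/9 = 13/9
11 + 1/(13/9) = 11 + 9/13 = 152/13

152/13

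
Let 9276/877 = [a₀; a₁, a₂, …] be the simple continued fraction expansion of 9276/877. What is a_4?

1

⌊9276/877⌋ = 10, remainder 506
⌊877/506⌋ = 1, remainder 371
⌊506/371⌋ = 1, remainder 135
⌊371/135⌋ = 2, remainder 101
⌊135/101⌋ = 1, remainder 34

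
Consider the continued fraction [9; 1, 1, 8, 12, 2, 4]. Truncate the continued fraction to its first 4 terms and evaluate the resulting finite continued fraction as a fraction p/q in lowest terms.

162/17

Compute successive convergents:
a_0 = 9: 9/1
a_1 = 1: 10/1
a_2 = 1: 19/2
a_3 = 8: 162/17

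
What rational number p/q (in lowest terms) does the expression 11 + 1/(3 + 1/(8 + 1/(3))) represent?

883/78

Build up convergents one term at a time:
a_0 = 11: 11/1
a_1 = 3: 34/3
a_2 = 8: 283/25
a_3 = 3: 883/78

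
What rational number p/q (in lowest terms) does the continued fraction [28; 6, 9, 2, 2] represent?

Starting at the tail and folding back:
Start with 2.
2 + 1/(2/1) = 2 + 1/2 = 5/2
9 + 1/(5/2) = 9 + 2/5 = 47/5
6 + 1/(47/5) = 6 + 5/47 = 287/47
28 + 1/(287/47) = 28 + 47/287 = 8083/287

8083/287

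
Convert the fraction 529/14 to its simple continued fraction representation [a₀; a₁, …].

[37; 1, 3, 1, 2]

529 = 37·14 + 11, so a_0 = 37
14 = 1·11 + 3, so a_1 = 1
11 = 3·3 + 2, so a_2 = 3
3 = 1·2 + 1, so a_3 = 1
2 = 2·1 + 0, so a_4 = 2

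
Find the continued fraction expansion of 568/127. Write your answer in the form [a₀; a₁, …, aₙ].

[4; 2, 8, 1, 1, 3]

568 = 4·127 + 60, so a_0 = 4
127 = 2·60 + 7, so a_1 = 2
60 = 8·7 + 4, so a_2 = 8
7 = 1·4 + 3, so a_3 = 1
4 = 1·3 + 1, so a_4 = 1
3 = 3·1 + 0, so a_5 = 3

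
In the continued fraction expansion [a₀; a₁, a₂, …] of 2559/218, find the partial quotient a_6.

⌊2559/218⌋ = 11, remainder 161
⌊218/161⌋ = 1, remainder 57
⌊161/57⌋ = 2, remainder 47
⌊57/47⌋ = 1, remainder 10
⌊47/10⌋ = 4, remainder 7
⌊10/7⌋ = 1, remainder 3
⌊7/3⌋ = 2, remainder 1

2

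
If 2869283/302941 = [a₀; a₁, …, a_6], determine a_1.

2869283 ÷ 302941 → quotient 9, remainder 142814
302941 ÷ 142814 → quotient 2, remainder 17313

2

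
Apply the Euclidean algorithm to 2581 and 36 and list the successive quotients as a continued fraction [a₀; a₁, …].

[71; 1, 2, 3, 1, 2]

Apply division with remainder until the remainder is 0:
2581 = 71·36 + 25, so a_0 = 71
36 = 1·25 + 11, so a_1 = 1
25 = 2·11 + 3, so a_2 = 2
11 = 3·3 + 2, so a_3 = 3
3 = 1·2 + 1, so a_4 = 1
2 = 2·1 + 0, so a_5 = 2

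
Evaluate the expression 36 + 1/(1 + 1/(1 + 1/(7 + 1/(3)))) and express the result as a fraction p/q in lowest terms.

a_0 = 36: 36/1
a_1 = 1: 37/1
a_2 = 1: 73/2
a_3 = 7: 548/15
a_4 = 3: 1717/47

1717/47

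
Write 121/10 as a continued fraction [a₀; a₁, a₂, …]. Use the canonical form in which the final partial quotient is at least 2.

121 ÷ 10 → quotient 12, remainder 1
10 ÷ 1 → quotient 10, remainder 0

[12; 10]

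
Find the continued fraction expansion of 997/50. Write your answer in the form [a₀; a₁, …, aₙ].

⌊997/50⌋ = 19, remainder 47
⌊50/47⌋ = 1, remainder 3
⌊47/3⌋ = 15, remainder 2
⌊3/2⌋ = 1, remainder 1
⌊2/1⌋ = 2, remainder 0

[19; 1, 15, 1, 2]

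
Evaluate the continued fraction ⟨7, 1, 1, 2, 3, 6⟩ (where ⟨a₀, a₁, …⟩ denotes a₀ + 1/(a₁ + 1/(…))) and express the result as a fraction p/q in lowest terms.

Build up convergents one term at a time:
a_0 = 7: 7/1
a_1 = 1: 8/1
a_2 = 1: 15/2
a_3 = 2: 38/5
a_4 = 3: 129/17
a_5 = 6: 812/107

812/107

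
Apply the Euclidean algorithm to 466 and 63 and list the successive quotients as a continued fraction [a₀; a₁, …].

466 = 7·63 + 25, so a_0 = 7
63 = 2·25 + 13, so a_1 = 2
25 = 1·13 + 12, so a_2 = 1
13 = 1·12 + 1, so a_3 = 1
12 = 12·1 + 0, so a_4 = 12

[7; 2, 1, 1, 12]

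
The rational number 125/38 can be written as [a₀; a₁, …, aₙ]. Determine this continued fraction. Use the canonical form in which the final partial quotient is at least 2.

[3; 3, 2, 5]

125 = 3·38 + 11, so a_0 = 3
38 = 3·11 + 5, so a_1 = 3
11 = 2·5 + 1, so a_2 = 2
5 = 5·1 + 0, so a_3 = 5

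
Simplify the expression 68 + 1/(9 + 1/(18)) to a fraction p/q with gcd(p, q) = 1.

Build up convergents one term at a time:
a_0 = 68: 68/1
a_1 = 9: 613/9
a_2 = 18: 11102/163

11102/163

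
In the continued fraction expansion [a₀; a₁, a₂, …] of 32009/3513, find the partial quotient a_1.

8

32009 = 9·3513 + 392, so a_0 = 9
3513 = 8·392 + 377, so a_1 = 8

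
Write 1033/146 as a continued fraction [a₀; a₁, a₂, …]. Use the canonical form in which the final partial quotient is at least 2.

[7; 13, 3, 1, 2]

⌊1033/146⌋ = 7, remainder 11
⌊146/11⌋ = 13, remainder 3
⌊11/3⌋ = 3, remainder 2
⌊3/2⌋ = 1, remainder 1
⌊2/1⌋ = 2, remainder 0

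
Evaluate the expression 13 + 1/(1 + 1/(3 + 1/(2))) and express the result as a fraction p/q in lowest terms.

Compute successive convergents:
a_0 = 13: 13/1
a_1 = 1: 14/1
a_2 = 3: 55/4
a_3 = 2: 124/9

124/9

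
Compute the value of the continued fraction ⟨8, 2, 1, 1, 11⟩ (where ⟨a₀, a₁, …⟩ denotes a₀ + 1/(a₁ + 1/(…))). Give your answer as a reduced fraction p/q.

a_0 = 8: 8/1
a_1 = 2: 17/2
a_2 = 1: 25/3
a_3 = 1: 42/5
a_4 = 11: 487/58

487/58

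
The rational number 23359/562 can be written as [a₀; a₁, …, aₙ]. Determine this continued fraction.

[41; 1, 1, 3, 2, 2, 14]

Apply division with remainder until the remainder is 0:
23359 ÷ 562 → quotient 41, remainder 317
562 ÷ 317 → quotient 1, remainder 245
317 ÷ 245 → quotient 1, remainder 72
245 ÷ 72 → quotient 3, remainder 29
72 ÷ 29 → quotient 2, remainder 14
29 ÷ 14 → quotient 2, remainder 1
14 ÷ 1 → quotient 14, remainder 0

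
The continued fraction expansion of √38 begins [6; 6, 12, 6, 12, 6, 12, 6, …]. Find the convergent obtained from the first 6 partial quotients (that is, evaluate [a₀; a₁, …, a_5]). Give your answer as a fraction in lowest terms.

a_0 = 6: 6/1
a_1 = 6: 37/6
a_2 = 12: 450/73
a_3 = 6: 2737/444
a_4 = 12: 33294/5401
a_5 = 6: 202501/32850

202501/32850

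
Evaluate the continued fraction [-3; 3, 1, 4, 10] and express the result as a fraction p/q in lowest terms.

-531/194

a_0 = -3: -3/1
a_1 = 3: -8/3
a_2 = 1: -11/4
a_3 = 4: -52/19
a_4 = 10: -531/194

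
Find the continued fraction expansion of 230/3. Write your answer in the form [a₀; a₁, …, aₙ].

[76; 1, 2]

⌊230/3⌋ = 76, remainder 2
⌊3/2⌋ = 1, remainder 1
⌊2/1⌋ = 2, remainder 0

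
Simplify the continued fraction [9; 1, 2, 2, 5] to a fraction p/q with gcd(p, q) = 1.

369/38

Start with 5.
2 + 1/(5/1) = 2 + 1/5 = 11/5
2 + 1/(11/5) = 2 + 5/11 = 27/11
1 + 1/(27/11) = 1 + 11/27 = 38/27
9 + 1/(38/27) = 9 + 27/38 = 369/38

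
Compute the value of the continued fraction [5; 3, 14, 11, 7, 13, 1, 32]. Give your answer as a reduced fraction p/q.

8369669/1571583

Start with 32.
1 + 1/(32/1) = 1 + 1/32 = 33/32
13 + 1/(33/32) = 13 + 32/33 = 461/33
7 + 1/(461/33) = 7 + 33/461 = 3260/461
11 + 1/(3260/461) = 11 + 461/3260 = 36321/3260
14 + 1/(36321/3260) = 14 + 3260/36321 = 511754/36321
3 + 1/(511754/36321) = 3 + 36321/511754 = 1571583/511754
5 + 1/(1571583/511754) = 5 + 511754/1571583 = 8369669/1571583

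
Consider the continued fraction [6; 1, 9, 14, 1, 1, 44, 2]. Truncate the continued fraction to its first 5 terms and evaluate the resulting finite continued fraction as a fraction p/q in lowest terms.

Start with 1.
14 + 1/(1/1) = 14 + 1/1 = 15/1
9 + 1/(15/1) = 9 + 1/15 = 136/15
1 + 1/(136/15) = 1 + 15/136 = 151/136
6 + 1/(151/136) = 6 + 136/151 = 1042/151

1042/151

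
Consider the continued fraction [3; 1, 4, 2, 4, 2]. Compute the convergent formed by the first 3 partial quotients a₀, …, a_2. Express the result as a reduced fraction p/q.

19/5

Work from the innermost term outward:
Start with 4.
1 + 1/(4/1) = 1 + 1/4 = 5/4
3 + 1/(5/4) = 3 + 4/5 = 19/5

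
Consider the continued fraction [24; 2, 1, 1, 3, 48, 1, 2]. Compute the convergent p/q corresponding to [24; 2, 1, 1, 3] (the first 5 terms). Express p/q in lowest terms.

439/18

a_0 = 24: 24/1
a_1 = 2: 49/2
a_2 = 1: 73/3
a_3 = 1: 122/5
a_4 = 3: 439/18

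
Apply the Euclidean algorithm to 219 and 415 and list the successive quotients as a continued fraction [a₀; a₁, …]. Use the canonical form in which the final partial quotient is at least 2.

219 ÷ 415 → quotient 0, remainder 219
415 ÷ 219 → quotient 1, remainder 196
219 ÷ 196 → quotient 1, remainder 23
196 ÷ 23 → quotient 8, remainder 12
23 ÷ 12 → quotient 1, remainder 11
12 ÷ 11 → quotient 1, remainder 1
11 ÷ 1 → quotient 11, remainder 0

[0; 1, 1, 8, 1, 1, 11]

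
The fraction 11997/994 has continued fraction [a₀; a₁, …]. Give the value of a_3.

⌊11997/994⌋ = 12, remainder 69
⌊994/69⌋ = 14, remainder 28
⌊69/28⌋ = 2, remainder 13
⌊28/13⌋ = 2, remainder 2

2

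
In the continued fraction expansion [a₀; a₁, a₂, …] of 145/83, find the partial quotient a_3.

⌊145/83⌋ = 1, remainder 62
⌊83/62⌋ = 1, remainder 21
⌊62/21⌋ = 2, remainder 20
⌊21/20⌋ = 1, remainder 1

1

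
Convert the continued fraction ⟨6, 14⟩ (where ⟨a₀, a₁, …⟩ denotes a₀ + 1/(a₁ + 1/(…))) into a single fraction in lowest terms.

Start with 14.
6 + 1/(14/1) = 6 + 1/14 = 85/14

85/14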